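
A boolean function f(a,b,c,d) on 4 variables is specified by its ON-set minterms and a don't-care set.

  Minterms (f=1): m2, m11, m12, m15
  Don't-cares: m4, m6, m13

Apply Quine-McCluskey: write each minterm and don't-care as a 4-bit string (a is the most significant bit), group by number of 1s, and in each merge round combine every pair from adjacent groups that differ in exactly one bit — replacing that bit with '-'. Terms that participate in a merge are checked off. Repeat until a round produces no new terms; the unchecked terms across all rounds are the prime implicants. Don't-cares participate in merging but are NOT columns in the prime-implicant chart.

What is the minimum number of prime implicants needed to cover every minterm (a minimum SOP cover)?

size-2^0 implicants → 0010(✓)  0100(✓)  0110(✓)  1011(✓)  1100(✓)  1101(✓)  1111(✓)
size-2^1 implicants → -100  0-10  01-0  1-11  11-1  110-
Unchecked terms (primes): -100, 0-10, 01-0, 1-11, 11-1, 110-
Minterm coverage:
  m2 ⊆ 0-10 [E]
  m11 ⊆ 1-11 [E]
  m12 ⊆ -100,110-
  m15 ⊆ 1-11,11-1
E = {0-10, 1-11}
Petrick residual → -100
Cover = bc'd' + a'cd' + acd  |cover|=3

3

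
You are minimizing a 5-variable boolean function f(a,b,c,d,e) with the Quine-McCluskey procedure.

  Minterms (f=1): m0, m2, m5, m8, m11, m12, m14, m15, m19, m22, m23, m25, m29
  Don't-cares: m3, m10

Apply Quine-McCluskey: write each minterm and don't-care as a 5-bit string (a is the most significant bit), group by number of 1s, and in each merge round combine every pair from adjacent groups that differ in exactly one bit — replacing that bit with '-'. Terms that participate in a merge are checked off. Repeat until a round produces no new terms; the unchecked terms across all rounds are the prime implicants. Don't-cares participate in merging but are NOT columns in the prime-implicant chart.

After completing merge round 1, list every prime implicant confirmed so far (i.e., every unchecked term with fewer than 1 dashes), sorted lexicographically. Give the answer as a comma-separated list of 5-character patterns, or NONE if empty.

00101

size-2^0 implicants → 00000(✓)  00010(✓)  00011(✓)  00101  01000(✓)  01010(✓)  01011(✓)  01100(✓)  01110(✓)  01111(✓)  10011(✓)  10110(✓)  10111(✓)  11001(✓)  11101(✓)
size-2^1 implicants → -0011  0-000(✓)  0-010(✓)  0-011(✓)  000-0(✓)  0001-(✓)  01-00(✓)  01-10(✓)  01-11(✓)  010-0(✓)  0101-(✓)  011-0(✓)  0111-(✓)  10-11  1011-  11-01
size-2^2 implicants → 0-0-0  0-01-  01--0  01-1-
Unchecked terms (primes): -0011, 0-0-0, 0-01-, 00101, 01--0, 01-1-, 10-11, 1011-, 11-01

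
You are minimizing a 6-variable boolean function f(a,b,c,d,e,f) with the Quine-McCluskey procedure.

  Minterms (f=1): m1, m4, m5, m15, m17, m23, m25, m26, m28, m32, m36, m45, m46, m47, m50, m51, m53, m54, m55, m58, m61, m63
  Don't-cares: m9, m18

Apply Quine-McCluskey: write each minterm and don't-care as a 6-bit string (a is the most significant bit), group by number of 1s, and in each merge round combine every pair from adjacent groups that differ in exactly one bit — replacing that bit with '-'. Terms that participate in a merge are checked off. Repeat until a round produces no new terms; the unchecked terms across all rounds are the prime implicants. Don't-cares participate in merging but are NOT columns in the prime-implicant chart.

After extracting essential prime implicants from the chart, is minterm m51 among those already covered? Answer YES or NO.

YES

Round 0: 000001✓ 000100✓ 000101✓ 001001✓ 001111✓ 010001✓ 010010✓ 010111✓ 011001✓ 011010✓ 011100 100000✓ 100100✓ 101101✓ 101110✓ 101111✓ 110010✓ 110011✓ 110101✓ 110110✓ 110111✓ 111010✓ 111101✓ 111111✓
Round 1: -00100 -01111 -10010✓ -10111 -11010✓ 0-0001✓ 0-1001✓ 00-001✓ 000-01 00010- 01-001✓ 01-010✓ 1-1101✓ 1-1111✓ 100-00 1011-1✓ 10111- 11-010✓ 11-101✓ 11-111✓ 110-10✓ 110-11✓ 11001-✓ 1101-1✓ 11011-✓ 1111-1✓
Round 2: -1-010 0--001 1-11-1 11-1-1 110-1-
PIs = {-00100, -01111, -1-010, -10111, 0--001, 000-01, 00010-, 011100, 1-11-1, 100-00, 10111-, 11-1-1, 110-1-}
Coverage chart:
  m1: 0--001,000-01
  m4: -00100,00010-
  m5: 000-01,00010-
  m15: -01111 ←essential
  m17: 0--001 ←essential
  m23: -10111 ←essential
  m25: 0--001 ←essential
  m26: -1-010 ←essential
  m28: 011100 ←essential
  m32: 100-00 ←essential
  m36: -00100,100-00
  m45: 1-11-1 ←essential
  m46: 10111- ←essential
  m47: -01111,1-11-1,10111-
  m50: -1-010,110-1-
  m51: 110-1- ←essential
  m53: 11-1-1 ←essential
  m54: 110-1- ←essential
  m55: -10111,11-1-1,110-1-
  m58: -1-010 ←essential
  m61: 1-11-1,11-1-1
  m63: 1-11-1,11-1-1
Essential: -01111, -1-010, -10111, 0--001, 011100, 1-11-1, 100-00, 10111-, 11-1-1, 110-1-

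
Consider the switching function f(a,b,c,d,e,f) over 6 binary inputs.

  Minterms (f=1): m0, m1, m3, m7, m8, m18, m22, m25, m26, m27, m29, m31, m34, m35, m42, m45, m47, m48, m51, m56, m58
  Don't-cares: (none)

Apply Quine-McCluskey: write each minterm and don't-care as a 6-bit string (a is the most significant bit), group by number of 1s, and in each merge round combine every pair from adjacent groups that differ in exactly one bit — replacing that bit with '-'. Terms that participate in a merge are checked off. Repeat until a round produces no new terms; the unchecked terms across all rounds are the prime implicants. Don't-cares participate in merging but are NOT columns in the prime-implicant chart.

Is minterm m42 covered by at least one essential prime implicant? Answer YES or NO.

[col 0] 000000*, 000001*, 000011*, 000111*, 001000*, 010010*, 010110*, 011001*, 011010*, 011011*, 011101*, 011111*, 100010*, 100011*, 101010*, 101101*, 101111*, 110000*, 110011*, 111000*, 111010*
[col 1] -00011, -11010, 00-000, 000-11, 0000-1, 00000-, 01-010, 010-10, 011-01*, 011-11*, 0110-1*, 01101-, 0111-1*, 1-0011, 1-1010, 10-010, 10001-, 1011-1, 11-000, 1110-0
[col 2] 011--1
Prime implicants: -00011, -11010, 00-000, 000-11, 0000-1, 00000-, 01-010, 010-10, 011--1, 01101-, 1-0011, 1-1010, 10-010, 10001-, 1011-1, 11-000, 1110-0
PI chart (minterm → PIs covering it):
  0 | 00-000,00000-
  1 | 0000-1,00000-
  3 | -00011,000-11,0000-1
  7 | 000-11  (sole → essential)
  8 | 00-000  (sole → essential)
  18 | 01-010,010-10
  22 | 010-10  (sole → essential)
  25 | 011--1  (sole → essential)
  26 | -11010,01-010,01101-
  27 | 011--1,01101-
  29 | 011--1  (sole → essential)
  31 | 011--1  (sole → essential)
  34 | 10-010,10001-
  35 | -00011,1-0011,10001-
  42 | 1-1010,10-010
  45 | 1011-1  (sole → essential)
  47 | 1011-1  (sole → essential)
  48 | 11-000  (sole → essential)
  51 | 1-0011  (sole → essential)
  56 | 11-000,1110-0
  58 | -11010,1-1010,1110-0
Essential prime implicants: 00-000, 000-11, 010-10, 011--1, 1-0011, 1011-1, 11-000

NO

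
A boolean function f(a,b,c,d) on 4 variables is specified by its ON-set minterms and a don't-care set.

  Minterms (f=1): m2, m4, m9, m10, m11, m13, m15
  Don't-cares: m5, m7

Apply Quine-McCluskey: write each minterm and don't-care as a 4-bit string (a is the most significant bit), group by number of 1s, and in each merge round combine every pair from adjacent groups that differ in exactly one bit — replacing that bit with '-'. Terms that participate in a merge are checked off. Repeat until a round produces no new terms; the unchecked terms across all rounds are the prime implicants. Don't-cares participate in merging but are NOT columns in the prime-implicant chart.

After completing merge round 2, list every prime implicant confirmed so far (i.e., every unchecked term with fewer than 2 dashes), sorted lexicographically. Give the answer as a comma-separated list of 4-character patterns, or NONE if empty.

[col 0] 0010*, 0100*, 0101*, 0111*, 1001*, 1010*, 1011*, 1101*, 1111*
[col 1] -010, -101*, -111*, 01-1*, 010-, 1-01*, 1-11*, 10-1*, 101-, 11-1*
[col 2] -1-1, 1--1
Prime implicants: -010, -1-1, 010-, 1--1, 101-

-010, 010-, 101-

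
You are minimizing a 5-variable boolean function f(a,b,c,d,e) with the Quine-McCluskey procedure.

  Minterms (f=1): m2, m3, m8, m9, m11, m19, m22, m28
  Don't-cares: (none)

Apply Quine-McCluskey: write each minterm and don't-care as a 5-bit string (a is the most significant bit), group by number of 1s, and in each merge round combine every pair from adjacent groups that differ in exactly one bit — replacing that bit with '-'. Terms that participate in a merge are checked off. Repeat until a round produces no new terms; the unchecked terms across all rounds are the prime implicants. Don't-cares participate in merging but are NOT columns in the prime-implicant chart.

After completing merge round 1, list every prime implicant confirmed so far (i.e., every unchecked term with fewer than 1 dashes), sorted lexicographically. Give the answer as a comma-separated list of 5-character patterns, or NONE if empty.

[col 0] 00010*, 00011*, 01000*, 01001*, 01011*, 10011*, 10110, 11100
[col 1] -0011, 0-011, 0001-, 010-1, 0100-
Prime implicants: -0011, 0-011, 0001-, 010-1, 0100-, 10110, 11100

10110, 11100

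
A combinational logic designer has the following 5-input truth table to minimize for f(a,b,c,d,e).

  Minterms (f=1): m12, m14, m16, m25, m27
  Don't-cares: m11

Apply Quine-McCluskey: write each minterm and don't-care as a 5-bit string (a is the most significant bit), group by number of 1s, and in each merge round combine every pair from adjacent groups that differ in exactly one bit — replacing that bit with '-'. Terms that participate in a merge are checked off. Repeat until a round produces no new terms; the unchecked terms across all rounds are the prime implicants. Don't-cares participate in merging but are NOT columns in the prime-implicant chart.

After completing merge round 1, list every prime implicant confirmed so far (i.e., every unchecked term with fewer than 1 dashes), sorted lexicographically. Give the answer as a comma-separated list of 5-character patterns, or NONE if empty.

Round 0: 01011✓ 01100✓ 01110✓ 10000 11001✓ 11011✓
Round 1: -1011 011-0 110-1
PIs = {-1011, 011-0, 10000, 110-1}

10000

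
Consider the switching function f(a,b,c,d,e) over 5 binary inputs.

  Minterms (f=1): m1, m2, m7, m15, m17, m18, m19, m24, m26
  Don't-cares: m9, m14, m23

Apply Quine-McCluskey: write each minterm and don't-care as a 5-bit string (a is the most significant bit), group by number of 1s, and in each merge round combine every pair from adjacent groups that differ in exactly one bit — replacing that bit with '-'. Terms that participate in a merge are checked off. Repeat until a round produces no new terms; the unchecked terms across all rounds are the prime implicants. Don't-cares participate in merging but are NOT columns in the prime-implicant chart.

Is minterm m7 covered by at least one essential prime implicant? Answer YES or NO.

size-2^0 implicants → 00001(✓)  00010(✓)  00111(✓)  01001(✓)  01110(✓)  01111(✓)  10001(✓)  10010(✓)  10011(✓)  10111(✓)  11000(✓)  11010(✓)
size-2^1 implicants → -0001  -0010  -0111  0-001  0-111  0111-  1-010  10-11  100-1  1001-  110-0
Unchecked terms (primes): -0001, -0010, -0111, 0-001, 0-111, 0111-, 1-010, 10-11, 100-1, 1001-, 110-0
Minterm coverage:
  m1 ⊆ -0001,0-001
  m2 ⊆ -0010 [E]
  m7 ⊆ -0111,0-111
  m15 ⊆ 0-111,0111-
  m17 ⊆ -0001,100-1
  m18 ⊆ -0010,1-010,1001-
  m19 ⊆ 10-11,100-1,1001-
  m24 ⊆ 110-0 [E]
  m26 ⊆ 1-010,110-0
E = {-0010, 110-0}

NO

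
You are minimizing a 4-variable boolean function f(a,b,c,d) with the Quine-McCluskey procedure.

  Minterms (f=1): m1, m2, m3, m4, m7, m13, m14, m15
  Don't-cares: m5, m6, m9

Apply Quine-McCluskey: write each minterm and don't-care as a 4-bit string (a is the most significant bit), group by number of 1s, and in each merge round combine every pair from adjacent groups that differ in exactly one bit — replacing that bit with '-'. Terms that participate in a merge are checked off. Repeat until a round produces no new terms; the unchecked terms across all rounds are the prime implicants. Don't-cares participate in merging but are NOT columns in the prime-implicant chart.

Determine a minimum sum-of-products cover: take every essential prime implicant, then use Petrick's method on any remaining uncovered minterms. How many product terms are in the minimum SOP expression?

4

Round 0: 0001✓ 0010✓ 0011✓ 0100✓ 0101✓ 0110✓ 0111✓ 1001✓ 1101✓ 1110✓ 1111✓
Round 1: -001✓ -101✓ -110✓ -111✓ 0-01✓ 0-10✓ 0-11✓ 00-1✓ 001-✓ 01-0✓ 01-1✓ 010-✓ 011-✓ 1-01✓ 11-1✓ 111-✓
Round 2: --01 -1-1 -11- 0--1 0-1- 01--
PIs = {--01, -1-1, -11-, 0--1, 0-1-, 01--}
Coverage chart:
  m1: --01,0--1
  m2: 0-1- ←essential
  m3: 0--1,0-1-
  m4: 01-- ←essential
  m7: -1-1,-11-,0--1,0-1-,01--
  m13: --01,-1-1
  m14: -11- ←essential
  m15: -1-1,-11-
Essential: -11-, 0-1-, 01--
Petrick residual → --01
Min cover (4 terms): c'd + bc + a'c + a'b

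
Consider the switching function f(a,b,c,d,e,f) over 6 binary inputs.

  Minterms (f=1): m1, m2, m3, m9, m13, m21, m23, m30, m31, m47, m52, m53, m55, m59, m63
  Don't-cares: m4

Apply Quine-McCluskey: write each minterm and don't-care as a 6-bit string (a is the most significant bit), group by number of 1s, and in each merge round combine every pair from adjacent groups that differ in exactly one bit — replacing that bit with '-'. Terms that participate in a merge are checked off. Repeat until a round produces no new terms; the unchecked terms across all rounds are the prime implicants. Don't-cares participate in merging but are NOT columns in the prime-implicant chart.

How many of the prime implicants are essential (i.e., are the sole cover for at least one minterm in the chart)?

size-2^0 implicants → 000001(✓)  000010(✓)  000011(✓)  000100  001001(✓)  001101(✓)  010101(✓)  010111(✓)  011110(✓)  011111(✓)  101111(✓)  110100(✓)  110101(✓)  110111(✓)  111011(✓)  111111(✓)
size-2^1 implicants → -10101(✓)  -10111(✓)  -11111(✓)  00-001  0000-1  00001-  001-01  01-111(✓)  0101-1(✓)  01111-  1-1111  11-111(✓)  1101-1(✓)  11010-  111-11
size-2^2 implicants → -1-111  -101-1
Unchecked terms (primes): -1-111, -101-1, 00-001, 0000-1, 00001-, 000100, 001-01, 01111-, 1-1111, 11010-, 111-11
Minterm coverage:
  m1 ⊆ 00-001,0000-1
  m2 ⊆ 00001- [E]
  m3 ⊆ 0000-1,00001-
  m9 ⊆ 00-001,001-01
  m13 ⊆ 001-01 [E]
  m21 ⊆ -101-1 [E]
  m23 ⊆ -1-111,-101-1
  m30 ⊆ 01111- [E]
  m31 ⊆ -1-111,01111-
  m47 ⊆ 1-1111 [E]
  m52 ⊆ 11010- [E]
  m53 ⊆ -101-1,11010-
  m55 ⊆ -1-111,-101-1
  m59 ⊆ 111-11 [E]
  m63 ⊆ -1-111,1-1111,111-11
E = {-101-1, 00001-, 001-01, 01111-, 1-1111, 11010-, 111-11}

7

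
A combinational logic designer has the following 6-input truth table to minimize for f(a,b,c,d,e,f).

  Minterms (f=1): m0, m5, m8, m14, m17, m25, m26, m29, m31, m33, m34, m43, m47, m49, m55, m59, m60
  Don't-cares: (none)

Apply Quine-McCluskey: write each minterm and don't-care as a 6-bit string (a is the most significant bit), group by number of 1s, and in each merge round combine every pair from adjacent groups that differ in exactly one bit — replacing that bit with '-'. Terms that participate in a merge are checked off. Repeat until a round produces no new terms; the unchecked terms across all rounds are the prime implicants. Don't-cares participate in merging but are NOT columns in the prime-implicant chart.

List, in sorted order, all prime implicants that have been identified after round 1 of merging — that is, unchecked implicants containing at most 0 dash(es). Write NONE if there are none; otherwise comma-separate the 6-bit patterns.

size-2^0 implicants → 000000(✓)  000101  001000(✓)  001110  010001(✓)  011001(✓)  011010  011101(✓)  011111(✓)  100001(✓)  100010  101011(✓)  101111(✓)  110001(✓)  110111  111011(✓)  111100
size-2^1 implicants → -10001  00-000  01-001  011-01  0111-1  1-0001  1-1011  101-11
Unchecked terms (primes): -10001, 00-000, 000101, 001110, 01-001, 011-01, 011010, 0111-1, 1-0001, 1-1011, 100010, 101-11, 110111, 111100

000101, 001110, 011010, 100010, 110111, 111100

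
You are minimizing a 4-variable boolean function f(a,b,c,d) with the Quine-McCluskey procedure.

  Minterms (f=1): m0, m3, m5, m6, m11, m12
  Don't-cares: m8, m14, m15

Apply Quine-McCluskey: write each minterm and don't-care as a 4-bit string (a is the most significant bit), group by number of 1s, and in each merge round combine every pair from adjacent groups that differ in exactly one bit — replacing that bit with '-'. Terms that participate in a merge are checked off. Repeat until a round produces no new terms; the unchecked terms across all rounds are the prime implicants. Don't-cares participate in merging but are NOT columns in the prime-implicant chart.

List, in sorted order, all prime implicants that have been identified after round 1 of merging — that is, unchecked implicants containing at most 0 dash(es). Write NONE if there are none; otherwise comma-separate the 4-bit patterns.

0101

size-2^0 implicants → 0000(✓)  0011(✓)  0101  0110(✓)  1000(✓)  1011(✓)  1100(✓)  1110(✓)  1111(✓)
size-2^1 implicants → -000  -011  -110  1-00  1-11  11-0  111-
Unchecked terms (primes): -000, -011, -110, 0101, 1-00, 1-11, 11-0, 111-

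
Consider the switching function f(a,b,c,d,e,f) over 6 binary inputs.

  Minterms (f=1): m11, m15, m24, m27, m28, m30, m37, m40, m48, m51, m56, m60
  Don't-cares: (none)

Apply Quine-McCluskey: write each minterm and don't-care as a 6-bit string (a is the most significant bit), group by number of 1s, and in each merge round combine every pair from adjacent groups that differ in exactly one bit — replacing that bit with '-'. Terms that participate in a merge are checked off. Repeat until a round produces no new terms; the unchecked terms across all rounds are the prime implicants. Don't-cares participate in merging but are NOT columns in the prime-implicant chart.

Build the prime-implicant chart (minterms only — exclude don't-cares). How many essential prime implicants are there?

8

[col 0] 001011*, 001111*, 011000*, 011011*, 011100*, 011110*, 100101, 101000*, 110000*, 110011, 111000*, 111100*
[col 1] -11000*, -11100*, 0-1011, 001-11, 011-00*, 0111-0, 1-1000, 11-000, 111-00*
[col 2] -11-00
Prime implicants: -11-00, 0-1011, 001-11, 0111-0, 1-1000, 100101, 11-000, 110011
PI chart (minterm → PIs covering it):
  11 | 0-1011,001-11
  15 | 001-11  (sole → essential)
  24 | -11-00  (sole → essential)
  27 | 0-1011  (sole → essential)
  28 | -11-00,0111-0
  30 | 0111-0  (sole → essential)
  37 | 100101  (sole → essential)
  40 | 1-1000  (sole → essential)
  48 | 11-000  (sole → essential)
  51 | 110011  (sole → essential)
  56 | -11-00,1-1000,11-000
  60 | -11-00  (sole → essential)
Essential prime implicants: -11-00, 0-1011, 001-11, 0111-0, 1-1000, 100101, 11-000, 110011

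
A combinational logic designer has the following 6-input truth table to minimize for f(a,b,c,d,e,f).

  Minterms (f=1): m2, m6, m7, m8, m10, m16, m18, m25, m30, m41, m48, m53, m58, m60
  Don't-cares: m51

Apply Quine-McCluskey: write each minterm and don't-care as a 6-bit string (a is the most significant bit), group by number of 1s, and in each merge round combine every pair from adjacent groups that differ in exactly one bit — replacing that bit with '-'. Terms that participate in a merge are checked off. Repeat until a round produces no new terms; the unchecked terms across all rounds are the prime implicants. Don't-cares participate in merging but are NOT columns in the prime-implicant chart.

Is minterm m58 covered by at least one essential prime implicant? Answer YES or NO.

YES

[col 0] 000010*, 000110*, 000111*, 001000*, 001010*, 010000*, 010010*, 011001, 011110, 101001, 110000*, 110011, 110101, 111010, 111100
[col 1] -10000, 0-0010, 00-010, 000-10, 00011-, 0010-0, 0100-0
Prime implicants: -10000, 0-0010, 00-010, 000-10, 00011-, 0010-0, 0100-0, 011001, 011110, 101001, 110011, 110101, 111010, 111100
PI chart (minterm → PIs covering it):
  2 | 0-0010,00-010,000-10
  6 | 000-10,00011-
  7 | 00011-  (sole → essential)
  8 | 0010-0  (sole → essential)
  10 | 00-010,0010-0
  16 | -10000,0100-0
  18 | 0-0010,0100-0
  25 | 011001  (sole → essential)
  30 | 011110  (sole → essential)
  41 | 101001  (sole → essential)
  48 | -10000  (sole → essential)
  53 | 110101  (sole → essential)
  58 | 111010  (sole → essential)
  60 | 111100  (sole → essential)
Essential prime implicants: -10000, 00011-, 0010-0, 011001, 011110, 101001, 110101, 111010, 111100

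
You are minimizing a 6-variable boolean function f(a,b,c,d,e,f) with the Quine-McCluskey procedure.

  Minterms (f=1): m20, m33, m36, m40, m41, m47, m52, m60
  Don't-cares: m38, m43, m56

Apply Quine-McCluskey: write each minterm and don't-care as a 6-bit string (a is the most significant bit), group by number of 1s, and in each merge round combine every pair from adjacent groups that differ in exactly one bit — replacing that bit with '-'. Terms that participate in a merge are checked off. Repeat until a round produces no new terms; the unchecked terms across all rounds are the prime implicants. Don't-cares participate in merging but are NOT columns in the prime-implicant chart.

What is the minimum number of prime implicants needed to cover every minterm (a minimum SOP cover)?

[col 0] 010100*, 100001*, 100100*, 100110*, 101000*, 101001*, 101011*, 101111*, 110100*, 111000*, 111100*
[col 1] -10100, 1-0100, 1-1000, 10-001, 1001-0, 101-11, 1010-1, 10100-, 11-100, 111-00
Prime implicants: -10100, 1-0100, 1-1000, 10-001, 1001-0, 101-11, 1010-1, 10100-, 11-100, 111-00
PI chart (minterm → PIs covering it):
  20 | -10100  (sole → essential)
  33 | 10-001  (sole → essential)
  36 | 1-0100,1001-0
  40 | 1-1000,10100-
  41 | 10-001,1010-1,10100-
  47 | 101-11  (sole → essential)
  52 | -10100,1-0100,11-100
  60 | 11-100,111-00
Essential prime implicants: -10100, 10-001, 101-11
Petrick residual → 1-0100, 1-1000, 11-100
Minimum SOP uses 6 PIs: bc'de'f' + ac'de'f' + acd'e'f' + ab'd'e'f + ab'cef + abde'f'

6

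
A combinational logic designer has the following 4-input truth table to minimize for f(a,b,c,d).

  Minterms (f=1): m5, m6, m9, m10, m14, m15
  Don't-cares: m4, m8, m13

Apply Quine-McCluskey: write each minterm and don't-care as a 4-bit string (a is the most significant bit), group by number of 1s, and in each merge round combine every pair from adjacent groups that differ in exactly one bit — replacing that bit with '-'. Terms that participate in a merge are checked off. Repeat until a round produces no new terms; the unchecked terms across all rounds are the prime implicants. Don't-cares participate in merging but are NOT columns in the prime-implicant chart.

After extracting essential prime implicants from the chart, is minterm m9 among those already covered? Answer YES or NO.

Round 0: 0100✓ 0101✓ 0110✓ 1000✓ 1001✓ 1010✓ 1101✓ 1110✓ 1111✓
Round 1: -101 -110 01-0 010- 1-01 1-10 10-0 100- 11-1 111-
PIs = {-101, -110, 01-0, 010-, 1-01, 1-10, 10-0, 100-, 11-1, 111-}
Coverage chart:
  m5: -101,010-
  m6: -110,01-0
  m9: 1-01,100-
  m10: 1-10,10-0
  m14: -110,1-10,111-
  m15: 11-1,111-
(no essential prime implicants)

NO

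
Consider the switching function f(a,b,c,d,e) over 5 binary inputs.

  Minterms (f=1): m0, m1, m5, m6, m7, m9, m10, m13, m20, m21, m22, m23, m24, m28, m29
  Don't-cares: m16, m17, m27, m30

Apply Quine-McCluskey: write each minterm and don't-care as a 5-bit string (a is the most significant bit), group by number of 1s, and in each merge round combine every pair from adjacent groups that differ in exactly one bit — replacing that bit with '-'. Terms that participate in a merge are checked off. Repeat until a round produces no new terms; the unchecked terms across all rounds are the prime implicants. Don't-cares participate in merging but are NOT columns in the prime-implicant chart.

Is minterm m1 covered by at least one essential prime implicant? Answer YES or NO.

size-2^0 implicants → 00000(✓)  00001(✓)  00101(✓)  00110(✓)  00111(✓)  01001(✓)  01010  01101(✓)  10000(✓)  10001(✓)  10100(✓)  10101(✓)  10110(✓)  10111(✓)  11000(✓)  11011  11100(✓)  11101(✓)  11110(✓)
size-2^1 implicants → -0000(✓)  -0001(✓)  -0101(✓)  -0110(✓)  -0111(✓)  -1101(✓)  0-001(✓)  0-101(✓)  00-01(✓)  0000-(✓)  001-1(✓)  0011-(✓)  01-01(✓)  1-000(✓)  1-100(✓)  1-101(✓)  1-110(✓)  10-00(✓)  10-01(✓)  1000-(✓)  101-0(✓)  101-1(✓)  1010-(✓)  1011-(✓)  11-00(✓)  111-0(✓)  1110-(✓)
size-2^2 implicants → --101  -0-01  -000-  -01-1  -011-  0--01  1--00  1-1-0  1-10-  10-0-  101--
Unchecked terms (primes): --101, -0-01, -000-, -01-1, -011-, 0--01, 01010, 1--00, 1-1-0, 1-10-, 10-0-, 101--, 11011
Minterm coverage:
  m0 ⊆ -000- [E]
  m1 ⊆ -0-01,-000-,0--01
  m5 ⊆ --101,-0-01,-01-1,0--01
  m6 ⊆ -011- [E]
  m7 ⊆ -01-1,-011-
  m9 ⊆ 0--01 [E]
  m10 ⊆ 01010 [E]
  m13 ⊆ --101,0--01
  m20 ⊆ 1--00,1-1-0,1-10-,10-0-,101--
  m21 ⊆ --101,-0-01,-01-1,1-10-,10-0-,101--
  m22 ⊆ -011-,1-1-0,101--
  m23 ⊆ -01-1,-011-,101--
  m24 ⊆ 1--00 [E]
  m28 ⊆ 1--00,1-1-0,1-10-
  m29 ⊆ --101,1-10-
E = {-000-, -011-, 0--01, 01010, 1--00}

YES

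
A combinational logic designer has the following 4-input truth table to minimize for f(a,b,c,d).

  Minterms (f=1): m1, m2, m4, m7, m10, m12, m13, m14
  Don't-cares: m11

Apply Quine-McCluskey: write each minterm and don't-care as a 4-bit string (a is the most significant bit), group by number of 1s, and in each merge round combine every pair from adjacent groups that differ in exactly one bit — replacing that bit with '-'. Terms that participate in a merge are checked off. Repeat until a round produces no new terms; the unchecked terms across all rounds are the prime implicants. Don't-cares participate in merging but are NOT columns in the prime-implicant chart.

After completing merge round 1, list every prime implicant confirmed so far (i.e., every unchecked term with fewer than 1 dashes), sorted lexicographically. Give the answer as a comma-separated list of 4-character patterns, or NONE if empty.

0001, 0111

size-2^0 implicants → 0001  0010(✓)  0100(✓)  0111  1010(✓)  1011(✓)  1100(✓)  1101(✓)  1110(✓)
size-2^1 implicants → -010  -100  1-10  101-  11-0  110-
Unchecked terms (primes): -010, -100, 0001, 0111, 1-10, 101-, 11-0, 110-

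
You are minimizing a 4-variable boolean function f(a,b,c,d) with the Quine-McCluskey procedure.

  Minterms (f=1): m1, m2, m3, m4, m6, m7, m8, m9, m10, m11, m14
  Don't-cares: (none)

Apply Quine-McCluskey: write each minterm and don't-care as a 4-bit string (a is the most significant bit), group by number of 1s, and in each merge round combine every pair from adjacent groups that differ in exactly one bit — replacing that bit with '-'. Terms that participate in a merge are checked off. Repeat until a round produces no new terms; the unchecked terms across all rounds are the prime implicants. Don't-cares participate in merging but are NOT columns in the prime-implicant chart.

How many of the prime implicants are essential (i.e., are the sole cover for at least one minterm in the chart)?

5

[col 0] 0001*, 0010*, 0011*, 0100*, 0110*, 0111*, 1000*, 1001*, 1010*, 1011*, 1110*
[col 1] -001*, -010*, -011*, -110*, 0-10*, 0-11*, 00-1*, 001-*, 01-0, 011-*, 1-10*, 10-0*, 10-1*, 100-*, 101-*
[col 2] --10, -0-1, -01-, 0-1-, 10--
Prime implicants: --10, -0-1, -01-, 0-1-, 01-0, 10--
PI chart (minterm → PIs covering it):
  1 | -0-1  (sole → essential)
  2 | --10,-01-,0-1-
  3 | -0-1,-01-,0-1-
  4 | 01-0  (sole → essential)
  6 | --10,0-1-,01-0
  7 | 0-1-  (sole → essential)
  8 | 10--  (sole → essential)
  9 | -0-1,10--
  10 | --10,-01-,10--
  11 | -0-1,-01-,10--
  14 | --10  (sole → essential)
Essential prime implicants: --10, -0-1, 0-1-, 01-0, 10--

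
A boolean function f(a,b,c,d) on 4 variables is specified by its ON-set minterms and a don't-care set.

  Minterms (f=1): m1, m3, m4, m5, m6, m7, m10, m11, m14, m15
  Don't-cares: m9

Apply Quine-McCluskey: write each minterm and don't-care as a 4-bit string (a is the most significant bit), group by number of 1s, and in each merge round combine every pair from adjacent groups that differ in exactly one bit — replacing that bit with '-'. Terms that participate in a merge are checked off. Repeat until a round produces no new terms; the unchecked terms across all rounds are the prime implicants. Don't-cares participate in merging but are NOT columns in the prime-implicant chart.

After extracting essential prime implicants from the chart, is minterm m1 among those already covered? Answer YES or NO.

NO

Round 0: 0001✓ 0011✓ 0100✓ 0101✓ 0110✓ 0111✓ 1001✓ 1010✓ 1011✓ 1110✓ 1111✓
Round 1: -001✓ -011✓ -110✓ -111✓ 0-01✓ 0-11✓ 00-1✓ 01-0✓ 01-1✓ 010-✓ 011-✓ 1-10✓ 1-11✓ 10-1✓ 101-✓ 111-✓
Round 2: --11 -0-1 -11- 0--1 01-- 1-1-
PIs = {--11, -0-1, -11-, 0--1, 01--, 1-1-}
Coverage chart:
  m1: -0-1,0--1
  m3: --11,-0-1,0--1
  m4: 01-- ←essential
  m5: 0--1,01--
  m6: -11-,01--
  m7: --11,-11-,0--1,01--
  m10: 1-1- ←essential
  m11: --11,-0-1,1-1-
  m14: -11-,1-1-
  m15: --11,-11-,1-1-
Essential: 01--, 1-1-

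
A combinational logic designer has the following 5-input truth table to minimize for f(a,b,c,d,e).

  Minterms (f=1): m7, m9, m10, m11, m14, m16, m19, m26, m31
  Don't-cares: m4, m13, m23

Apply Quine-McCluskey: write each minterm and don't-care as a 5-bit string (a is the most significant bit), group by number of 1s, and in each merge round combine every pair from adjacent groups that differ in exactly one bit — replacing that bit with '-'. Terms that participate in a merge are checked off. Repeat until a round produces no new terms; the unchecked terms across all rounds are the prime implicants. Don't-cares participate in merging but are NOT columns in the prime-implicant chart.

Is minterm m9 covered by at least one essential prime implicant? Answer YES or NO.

Round 0: 00100 00111✓ 01001✓ 01010✓ 01011✓ 01101✓ 01110✓ 10000 10011✓ 10111✓ 11010✓ 11111✓
Round 1: -0111 -1010 01-01 01-10 010-1 0101- 1-111 10-11
PIs = {-0111, -1010, 00100, 01-01, 01-10, 010-1, 0101-, 1-111, 10-11, 10000}
Coverage chart:
  m7: -0111 ←essential
  m9: 01-01,010-1
  m10: -1010,01-10,0101-
  m11: 010-1,0101-
  m14: 01-10 ←essential
  m16: 10000 ←essential
  m19: 10-11 ←essential
  m26: -1010 ←essential
  m31: 1-111 ←essential
Essential: -0111, -1010, 01-10, 1-111, 10-11, 10000

NO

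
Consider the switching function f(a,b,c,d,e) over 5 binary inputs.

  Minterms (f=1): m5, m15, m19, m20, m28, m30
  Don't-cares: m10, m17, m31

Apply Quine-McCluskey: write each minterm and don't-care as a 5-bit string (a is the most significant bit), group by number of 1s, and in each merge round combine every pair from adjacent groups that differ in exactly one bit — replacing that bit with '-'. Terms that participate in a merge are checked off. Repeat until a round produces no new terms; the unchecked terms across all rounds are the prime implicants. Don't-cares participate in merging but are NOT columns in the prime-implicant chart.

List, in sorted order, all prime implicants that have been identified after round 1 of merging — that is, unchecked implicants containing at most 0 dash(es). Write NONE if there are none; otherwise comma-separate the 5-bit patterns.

00101, 01010

[col 0] 00101, 01010, 01111*, 10001*, 10011*, 10100*, 11100*, 11110*, 11111*
[col 1] -1111, 1-100, 100-1, 111-0, 1111-
Prime implicants: -1111, 00101, 01010, 1-100, 100-1, 111-0, 1111-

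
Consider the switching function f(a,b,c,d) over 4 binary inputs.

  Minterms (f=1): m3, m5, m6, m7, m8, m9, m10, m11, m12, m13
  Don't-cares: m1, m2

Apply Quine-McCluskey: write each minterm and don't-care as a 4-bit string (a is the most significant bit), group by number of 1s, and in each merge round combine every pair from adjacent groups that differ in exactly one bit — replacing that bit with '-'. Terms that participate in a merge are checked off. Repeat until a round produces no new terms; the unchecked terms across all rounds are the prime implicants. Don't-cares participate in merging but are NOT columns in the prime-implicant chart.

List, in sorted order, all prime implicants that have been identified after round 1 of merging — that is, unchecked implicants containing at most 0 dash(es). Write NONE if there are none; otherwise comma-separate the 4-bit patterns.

NONE

size-2^0 implicants → 0001(✓)  0010(✓)  0011(✓)  0101(✓)  0110(✓)  0111(✓)  1000(✓)  1001(✓)  1010(✓)  1011(✓)  1100(✓)  1101(✓)
size-2^1 implicants → -001(✓)  -010(✓)  -011(✓)  -101(✓)  0-01(✓)  0-10(✓)  0-11(✓)  00-1(✓)  001-(✓)  01-1(✓)  011-(✓)  1-00(✓)  1-01(✓)  10-0(✓)  10-1(✓)  100-(✓)  101-(✓)  110-(✓)
size-2^2 implicants → --01  -0-1  -01-  0--1  0-1-  1-0-  10--
Unchecked terms (primes): --01, -0-1, -01-, 0--1, 0-1-, 1-0-, 10--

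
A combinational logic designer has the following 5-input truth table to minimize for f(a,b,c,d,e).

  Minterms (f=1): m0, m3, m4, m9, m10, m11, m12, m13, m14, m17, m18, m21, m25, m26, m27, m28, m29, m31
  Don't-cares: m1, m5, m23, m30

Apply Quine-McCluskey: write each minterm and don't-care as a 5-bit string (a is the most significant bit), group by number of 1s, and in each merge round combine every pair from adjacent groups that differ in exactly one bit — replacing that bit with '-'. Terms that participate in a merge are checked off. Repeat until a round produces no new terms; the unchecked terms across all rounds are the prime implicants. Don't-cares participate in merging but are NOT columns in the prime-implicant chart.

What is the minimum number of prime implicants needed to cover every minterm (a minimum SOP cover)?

7

size-2^0 implicants → 00000(✓)  00001(✓)  00011(✓)  00100(✓)  00101(✓)  01001(✓)  01010(✓)  01011(✓)  01100(✓)  01101(✓)  01110(✓)  10001(✓)  10010(✓)  10101(✓)  10111(✓)  11001(✓)  11010(✓)  11011(✓)  11100(✓)  11101(✓)  11110(✓)  11111(✓)
size-2^1 implicants → -0001(✓)  -0101(✓)  -1001(✓)  -1010(✓)  -1011(✓)  -1100(✓)  -1101(✓)  -1110(✓)  0-001(✓)  0-011(✓)  0-100(✓)  0-101(✓)  00-00(✓)  00-01(✓)  000-1(✓)  0000-(✓)  0010-(✓)  01-01(✓)  01-10(✓)  010-1(✓)  0101-(✓)  011-0(✓)  0110-(✓)  1-001(✓)  1-010  1-101(✓)  1-111(✓)  10-01(✓)  101-1(✓)  11-01(✓)  11-10(✓)  11-11(✓)  110-1(✓)  1101-(✓)  111-0(✓)  111-1(✓)  1110-(✓)  1111-(✓)
size-2^2 implicants → --001(✓)  --101(✓)  -0-01(✓)  -1-01(✓)  -1-10  -10-1  -101-  -11-0  -110-  0--01(✓)  0-0-1  0-10-  00-0-  1--01(✓)  1-1-1  11--1  11-1-  111--
size-2^3 implicants → ---01
Unchecked terms (primes): ---01, -1-10, -10-1, -101-, -11-0, -110-, 0-0-1, 0-10-, 00-0-, 1-010, 1-1-1, 11--1, 11-1-, 111--
Minterm coverage:
  m0 ⊆ 00-0- [E]
  m3 ⊆ 0-0-1 [E]
  m4 ⊆ 0-10-,00-0-
  m9 ⊆ ---01,-10-1,0-0-1
  m10 ⊆ -1-10,-101-
  m11 ⊆ -10-1,-101-,0-0-1
  m12 ⊆ -11-0,-110-,0-10-
  m13 ⊆ ---01,-110-,0-10-
  m14 ⊆ -1-10,-11-0
  m17 ⊆ ---01 [E]
  m18 ⊆ 1-010 [E]
  m21 ⊆ ---01,1-1-1
  m25 ⊆ ---01,-10-1,11--1
  m26 ⊆ -1-10,-101-,1-010,11-1-
  m27 ⊆ -10-1,-101-,11--1,11-1-
  m28 ⊆ -11-0,-110-,111--
  m29 ⊆ ---01,-110-,1-1-1,11--1,111--
  m31 ⊆ 1-1-1,11--1,11-1-,111--
E = {---01, 0-0-1, 00-0-, 1-010}
Petrick residual → -1-10, -11-0, 11--1
Cover = d'e + bde' + bce' + a'c'e + a'b'd' + ac'de' + abe  |cover|=7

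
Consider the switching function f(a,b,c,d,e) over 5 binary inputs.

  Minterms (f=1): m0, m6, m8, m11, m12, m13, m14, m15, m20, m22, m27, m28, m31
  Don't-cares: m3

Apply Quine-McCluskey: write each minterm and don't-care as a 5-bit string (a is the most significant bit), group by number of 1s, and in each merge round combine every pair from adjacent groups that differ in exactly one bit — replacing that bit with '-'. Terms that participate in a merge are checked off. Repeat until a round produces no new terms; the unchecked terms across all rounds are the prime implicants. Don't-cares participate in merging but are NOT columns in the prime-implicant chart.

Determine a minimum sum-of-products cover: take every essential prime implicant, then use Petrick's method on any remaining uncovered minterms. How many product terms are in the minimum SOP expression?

[col 0] 00000*, 00011*, 00110*, 01000*, 01011*, 01100*, 01101*, 01110*, 01111*, 10100*, 10110*, 11011*, 11100*, 11111*
[col 1] -0110, -1011*, -1100, -1111*, 0-000, 0-011, 0-110, 01-00, 01-11*, 011-0*, 011-1*, 0110-*, 0111-*, 1-100, 101-0, 11-11*
[col 2] -1-11, 011--
Prime implicants: -0110, -1-11, -1100, 0-000, 0-011, 0-110, 01-00, 011--, 1-100, 101-0
PI chart (minterm → PIs covering it):
  0 | 0-000  (sole → essential)
  6 | -0110,0-110
  8 | 0-000,01-00
  11 | -1-11,0-011
  12 | -1100,01-00,011--
  13 | 011--  (sole → essential)
  14 | 0-110,011--
  15 | -1-11,011--
  20 | 1-100,101-0
  22 | -0110,101-0
  27 | -1-11  (sole → essential)
  28 | -1100,1-100
  31 | -1-11  (sole → essential)
Essential prime implicants: -1-11, 0-000, 011--
Petrick residual → -0110, 1-100
Minimum SOP uses 5 PIs: b'cde' + bde + a'c'd'e' + a'bc + acd'e'

5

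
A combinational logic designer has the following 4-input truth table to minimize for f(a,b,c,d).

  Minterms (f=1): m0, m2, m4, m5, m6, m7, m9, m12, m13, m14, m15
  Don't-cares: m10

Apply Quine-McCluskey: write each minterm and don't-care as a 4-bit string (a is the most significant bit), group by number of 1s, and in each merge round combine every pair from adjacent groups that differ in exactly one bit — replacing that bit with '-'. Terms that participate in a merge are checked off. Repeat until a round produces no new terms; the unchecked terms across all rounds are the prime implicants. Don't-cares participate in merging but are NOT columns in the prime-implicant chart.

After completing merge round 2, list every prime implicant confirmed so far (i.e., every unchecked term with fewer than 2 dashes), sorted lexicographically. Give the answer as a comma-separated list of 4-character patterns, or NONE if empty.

1-01

[col 0] 0000*, 0010*, 0100*, 0101*, 0110*, 0111*, 1001*, 1010*, 1100*, 1101*, 1110*, 1111*
[col 1] -010*, -100*, -101*, -110*, -111*, 0-00*, 0-10*, 00-0*, 01-0*, 01-1*, 010-*, 011-*, 1-01, 1-10*, 11-0*, 11-1*, 110-*, 111-*
[col 2] --10, -1-0*, -1-1*, -10-*, -11-*, 0--0, 01--*, 11--*
[col 3] -1--
Prime implicants: --10, -1--, 0--0, 1-01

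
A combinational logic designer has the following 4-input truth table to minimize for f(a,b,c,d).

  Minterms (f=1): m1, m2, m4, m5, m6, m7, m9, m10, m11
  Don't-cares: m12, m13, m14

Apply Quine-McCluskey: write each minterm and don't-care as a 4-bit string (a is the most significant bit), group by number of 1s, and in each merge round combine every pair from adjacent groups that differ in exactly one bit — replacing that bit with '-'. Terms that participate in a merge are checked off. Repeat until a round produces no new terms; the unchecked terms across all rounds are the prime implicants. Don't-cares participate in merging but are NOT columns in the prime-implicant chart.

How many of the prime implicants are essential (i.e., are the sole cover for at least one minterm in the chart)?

3

Round 0: 0001✓ 0010✓ 0100✓ 0101✓ 0110✓ 0111✓ 1001✓ 1010✓ 1011✓ 1100✓ 1101✓ 1110✓
Round 1: -001✓ -010✓ -100✓ -101✓ -110✓ 0-01✓ 0-10✓ 01-0✓ 01-1✓ 010-✓ 011-✓ 1-01✓ 1-10✓ 10-1 101- 11-0✓ 110-✓
Round 2: --01 --10 -1-0 -10- 01--
PIs = {--01, --10, -1-0, -10-, 01--, 10-1, 101-}
Coverage chart:
  m1: --01 ←essential
  m2: --10 ←essential
  m4: -1-0,-10-,01--
  m5: --01,-10-,01--
  m6: --10,-1-0,01--
  m7: 01-- ←essential
  m9: --01,10-1
  m10: --10,101-
  m11: 10-1,101-
Essential: --01, --10, 01--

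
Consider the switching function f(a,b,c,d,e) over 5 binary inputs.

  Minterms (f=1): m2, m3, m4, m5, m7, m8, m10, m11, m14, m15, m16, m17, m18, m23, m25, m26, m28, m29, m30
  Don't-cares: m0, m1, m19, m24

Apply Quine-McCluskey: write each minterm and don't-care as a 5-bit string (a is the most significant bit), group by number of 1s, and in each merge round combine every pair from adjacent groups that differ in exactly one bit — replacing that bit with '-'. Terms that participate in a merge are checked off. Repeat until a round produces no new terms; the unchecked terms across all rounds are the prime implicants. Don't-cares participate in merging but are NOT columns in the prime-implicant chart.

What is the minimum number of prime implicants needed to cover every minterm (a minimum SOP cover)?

7

[col 0] 00000*, 00001*, 00010*, 00011*, 00100*, 00101*, 00111*, 01000*, 01010*, 01011*, 01110*, 01111*, 10000*, 10001*, 10010*, 10011*, 10111*, 11000*, 11001*, 11010*, 11100*, 11101*, 11110*
[col 1] -0000*, -0001*, -0010*, -0011*, -0111*, -1000*, -1010*, -1110*, 0-000*, 0-010*, 0-011*, 0-111*, 00-00*, 00-01*, 00-11*, 000-0*, 000-1*, 0000-*, 0001-*, 001-1*, 0010-*, 01-10*, 01-11*, 010-0*, 0101-*, 0111-*, 1-000*, 1-001*, 1-010*, 10-11*, 100-0*, 100-1*, 1000-*, 1001-*, 11-00*, 11-01*, 11-10*, 110-0*, 1100-*, 111-0*, 1110-*
[col 2] --000*, --010*, -0-11, -00-0*, -00-1*, -000-*, -001-*, -1-10, -10-0*, 0--11, 0-0-0*, 0-01-, 00--1, 00-0-, 000--*, 01-1-, 1-0-0*, 1-00-, 100--*, 11--0, 11-0-
[col 3] --0-0, -00--
Prime implicants: --0-0, -0-11, -00--, -1-10, 0--11, 0-01-, 00--1, 00-0-, 01-1-, 1-00-, 11--0, 11-0-
PI chart (minterm → PIs covering it):
  2 | --0-0,-00--,0-01-
  3 | -0-11,-00--,0--11,0-01-,00--1
  4 | 00-0-  (sole → essential)
  5 | 00--1,00-0-
  7 | -0-11,0--11,00--1
  8 | --0-0  (sole → essential)
  10 | --0-0,-1-10,0-01-,01-1-
  11 | 0--11,0-01-,01-1-
  14 | -1-10,01-1-
  15 | 0--11,01-1-
  16 | --0-0,-00--,1-00-
  17 | -00--,1-00-
  18 | --0-0,-00--
  23 | -0-11  (sole → essential)
  25 | 1-00-,11-0-
  26 | --0-0,-1-10,11--0
  28 | 11--0,11-0-
  29 | 11-0-  (sole → essential)
  30 | -1-10,11--0
Essential prime implicants: --0-0, -0-11, 00-0-, 11-0-
Petrick residual → -00--, -1-10, 0--11
Minimum SOP uses 7 PIs: c'e' + b'de + b'c' + bde' + a'de + a'b'd' + abd'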